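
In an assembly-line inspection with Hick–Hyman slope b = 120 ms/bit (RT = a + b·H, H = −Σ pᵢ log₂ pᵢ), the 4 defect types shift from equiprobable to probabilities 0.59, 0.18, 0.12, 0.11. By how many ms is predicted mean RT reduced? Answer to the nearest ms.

47 ms

Equiprobable entropy H₀ = log₂ 4 = 2.0000 bits.
Skewed entropy H = −Σ pᵢ log₂ pᵢ = 1.6118 bits.
ΔRT = b·(H₀ − H) = 120 × 0.3882 = 46.59 ms.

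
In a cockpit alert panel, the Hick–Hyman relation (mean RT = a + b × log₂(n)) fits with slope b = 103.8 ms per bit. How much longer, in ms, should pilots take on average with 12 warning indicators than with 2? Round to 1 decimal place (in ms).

ΔRT = (a + b log₂ n₂) − (a + b log₂ n₁) = b·(log₂ n₂ − log₂ n₁).
log₂(12) − log₂(2) = 3.5850 − 1 = 2.5850.
ΔRT = 103.8 × 2.5850 = 268.319 ms.

268.3 ms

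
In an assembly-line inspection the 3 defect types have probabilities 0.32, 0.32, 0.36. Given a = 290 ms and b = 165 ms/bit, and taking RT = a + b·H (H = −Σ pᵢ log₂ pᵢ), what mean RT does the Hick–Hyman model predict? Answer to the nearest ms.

551 ms

H = 0.32·log₂(1/0.32) + 0.32·log₂(1/0.32) + 0.36·log₂(1/0.36) = 1.5827 bits.
RT = 290 + 165 × 1.5827 = 551.14 ms.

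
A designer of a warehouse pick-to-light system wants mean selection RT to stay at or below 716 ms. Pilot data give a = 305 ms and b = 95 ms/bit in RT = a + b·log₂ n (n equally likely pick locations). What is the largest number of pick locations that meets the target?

95·log₂ n ≤ 716 − 305 = 411, giving log₂ n ≤ 4.3263 and n ≤ 20.061. The largest whole number is 20.

20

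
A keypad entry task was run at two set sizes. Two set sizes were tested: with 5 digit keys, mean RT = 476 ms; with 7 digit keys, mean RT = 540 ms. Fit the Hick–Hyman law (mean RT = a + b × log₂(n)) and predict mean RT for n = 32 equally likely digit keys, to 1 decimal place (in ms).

With log₂ n on the abscissa the relation is linear; from the two conditions:
  b = (540 − 476) / (log₂ 7 − log₂ 5) = 64 / (2.8074 − 2.3219) = 131.843 ms/bit
  a = 476 − 131.843 × 2.3219 = 169.871 ms
Then RT(32) = 169.871 + 131.843 × log₂ 32 = 169.871 + 131.843 × 5 ≈ 829.084 ms.

829.1 ms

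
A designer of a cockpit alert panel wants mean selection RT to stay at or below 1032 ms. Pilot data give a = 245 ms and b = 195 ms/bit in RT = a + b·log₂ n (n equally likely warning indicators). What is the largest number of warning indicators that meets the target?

195·log₂ n ≤ 1032 − 245 = 787, giving log₂ n ≤ 4.0359 and n ≤ 16.403. The largest whole number is 16.

16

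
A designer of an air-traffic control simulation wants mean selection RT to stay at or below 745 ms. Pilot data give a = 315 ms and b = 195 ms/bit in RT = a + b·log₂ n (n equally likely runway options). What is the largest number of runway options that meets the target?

4

195·log₂ n ≤ 745 − 315 = 430, giving log₂ n ≤ 2.2051 and n ≤ 4.611. The largest whole number is 4.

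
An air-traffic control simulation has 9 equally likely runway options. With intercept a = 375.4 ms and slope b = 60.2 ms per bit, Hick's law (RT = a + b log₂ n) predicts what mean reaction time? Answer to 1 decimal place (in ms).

566.2 ms

log₂(9) = 3.1699 bits, so RT = 375.4 + 60.2 × 3.1699 ≈ 566.229 ms.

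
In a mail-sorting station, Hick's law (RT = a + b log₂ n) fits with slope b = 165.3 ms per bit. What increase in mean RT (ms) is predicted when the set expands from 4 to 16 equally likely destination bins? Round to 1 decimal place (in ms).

Only the slope matters, since a is common to both: ΔRT = b·log₂(n₂/n₁).
log₂(16) − log₂(4) = log₂(16/4) = log₂(4) = 2.
ΔRT = 165.3 × 2.0000 = 330.600 ms.

330.6 ms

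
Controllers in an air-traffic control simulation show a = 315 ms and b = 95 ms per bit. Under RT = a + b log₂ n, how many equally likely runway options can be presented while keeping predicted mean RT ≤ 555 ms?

5

95·log₂ n ≤ 555 − 315 = 240, giving log₂ n ≤ 2.5263 and n ≤ 5.761. The largest whole number is 5.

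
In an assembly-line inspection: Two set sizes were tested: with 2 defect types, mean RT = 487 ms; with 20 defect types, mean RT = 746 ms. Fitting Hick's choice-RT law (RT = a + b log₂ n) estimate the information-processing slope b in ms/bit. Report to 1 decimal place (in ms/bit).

b = (RT₂ − RT₁)/(log₂ n₂ − log₂ n₁) = (746 − 487)/(4.3219 − 1) = 77.967 ms/bit.

78.0 ms/bit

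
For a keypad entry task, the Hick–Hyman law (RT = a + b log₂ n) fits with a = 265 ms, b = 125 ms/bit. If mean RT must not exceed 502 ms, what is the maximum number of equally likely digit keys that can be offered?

3

125·log₂ n ≤ 502 − 265 = 237, giving log₂ n ≤ 1.8960 and n ≤ 3.722. The largest whole number is 3.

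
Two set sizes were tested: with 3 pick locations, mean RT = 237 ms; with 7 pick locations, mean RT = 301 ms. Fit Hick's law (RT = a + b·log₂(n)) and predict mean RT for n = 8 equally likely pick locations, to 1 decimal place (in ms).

311.1 ms

RT is linear in log₂ n, so two points fix the line:
  b = (301 − 237) / (log₂ 7 − log₂ 3) = 64 / (2.8074 − 1.5850) = 52.356 ms/bit
  a = 237 − 52.356 × 1.5850 = 154.017 ms
Then RT(8) = 154.017 + 52.356 × log₂ 8 = 154.017 + 52.356 × 3 ≈ 311.086 ms.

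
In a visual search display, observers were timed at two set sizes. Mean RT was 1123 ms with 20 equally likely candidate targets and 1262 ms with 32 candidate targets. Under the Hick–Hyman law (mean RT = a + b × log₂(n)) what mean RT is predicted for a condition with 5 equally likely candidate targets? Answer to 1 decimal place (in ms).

713.0 ms

RT is linear in log₂ n, so two points fix the line:
  b = (1262 − 1123) / (log₂ 32 − log₂ 20) = 139 / (5 − 4.3219) = 204.993 ms/bit
  a = 1123 − 204.993 × 4.3219 = 237.035 ms
Then RT(5) = 237.035 + 204.993 × log₂ 5 = 237.035 + 204.993 × 2.3219 ≈ 713.014 ms.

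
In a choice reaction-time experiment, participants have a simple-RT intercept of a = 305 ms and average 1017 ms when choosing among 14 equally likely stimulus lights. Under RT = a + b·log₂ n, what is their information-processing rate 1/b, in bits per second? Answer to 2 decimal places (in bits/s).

5.35 bits/s

b = (1017 − 305)/log₂ 14 = 712/3.8074 = 187.006 ms per bit = 0.18701 s/bit; the reciprocal is 5.347 bits/s.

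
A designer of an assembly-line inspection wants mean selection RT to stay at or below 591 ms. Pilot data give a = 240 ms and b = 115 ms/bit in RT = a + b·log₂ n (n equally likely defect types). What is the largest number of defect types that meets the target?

Information budget: (591 − 240)/115 = 3.0522 bits, so n ≤ 2^3.0522 = 8.295 → at most 8.

8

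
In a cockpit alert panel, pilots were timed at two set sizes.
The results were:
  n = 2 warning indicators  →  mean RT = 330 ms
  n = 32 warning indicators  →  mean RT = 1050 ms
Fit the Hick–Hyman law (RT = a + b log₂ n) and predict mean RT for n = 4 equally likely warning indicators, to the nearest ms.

510 ms

Solve the two-equation system in a and b:
  b = (1050 − 330) / (log₂ 32 − log₂ 2) = 720 / (5 − 1) = 180 ms/bit
  a = 330 − 180 × 1 = 150 ms
Then RT(4) = 150 + 180 × log₂ 4 = 150 + 180 × 2 ≈ 510.000 ms.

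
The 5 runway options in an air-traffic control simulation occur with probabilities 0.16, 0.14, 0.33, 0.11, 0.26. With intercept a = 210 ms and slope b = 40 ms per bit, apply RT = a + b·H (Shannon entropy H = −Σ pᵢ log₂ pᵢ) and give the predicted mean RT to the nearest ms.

298 ms

Entropy contributions −pᵢ log₂ pᵢ: 0.4230, 0.3971, 0.5278, 0.3503, 0.5053; sum H = 2.2035 bits.
RT = a + bH = 210 + 40·2.2035 = 298.14 ms.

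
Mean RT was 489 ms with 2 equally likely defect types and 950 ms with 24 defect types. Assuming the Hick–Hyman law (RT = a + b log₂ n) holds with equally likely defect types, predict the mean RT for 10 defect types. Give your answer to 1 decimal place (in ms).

Fit slope and intercept:
  b = (950 − 489) / (log₂ 24 − log₂ 2) = 461 / (4.5850 − 1) = 128.593 ms/bit
  a = 489 − 128.593 × 1 = 360.407 ms
Then RT(10) = 360.407 + 128.593 × log₂ 10 = 360.407 + 128.593 × 3.3219 ≈ 787.583 ms.

787.6 ms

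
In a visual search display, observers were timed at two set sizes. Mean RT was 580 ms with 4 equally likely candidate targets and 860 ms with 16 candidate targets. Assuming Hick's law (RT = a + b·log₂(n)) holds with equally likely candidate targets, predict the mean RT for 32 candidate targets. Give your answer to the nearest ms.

Solve the two-equation system in a and b:
  b = (860 − 580) / (log₂ 16 − log₂ 4) = 280 / (4 − 2) = 140 ms/bit
  a = 580 − 140 × 2 = 300 ms
Then RT(32) = 300 + 140 × log₂ 32 = 300 + 140 × 5 ≈ 1000.000 ms.

1000 ms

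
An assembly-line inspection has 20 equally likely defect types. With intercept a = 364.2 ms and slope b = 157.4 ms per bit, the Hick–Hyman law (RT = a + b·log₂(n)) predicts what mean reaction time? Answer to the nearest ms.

1044 ms

log₂(20) = 4.3219 bits, so RT = 364.2 + 157.4 × 4.3219 ≈ 1044.471 ms.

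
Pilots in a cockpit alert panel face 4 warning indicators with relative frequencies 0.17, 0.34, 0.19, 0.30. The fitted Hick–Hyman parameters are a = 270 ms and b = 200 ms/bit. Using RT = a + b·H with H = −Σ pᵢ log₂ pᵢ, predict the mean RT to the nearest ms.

658 ms

Entropy contributions −pᵢ log₂ pᵢ: 0.4346, 0.5292, 0.4552, 0.5211; sum H = 1.9401 bits.
RT = a + bH = 270 + 200·1.9401 = 658.02 ms.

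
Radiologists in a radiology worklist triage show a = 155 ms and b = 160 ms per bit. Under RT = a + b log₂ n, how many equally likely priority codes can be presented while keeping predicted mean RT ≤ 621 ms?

Information budget: (621 − 155)/160 = 2.9125 bits, so n ≤ 2^2.9125 = 7.529 → at most 7.

7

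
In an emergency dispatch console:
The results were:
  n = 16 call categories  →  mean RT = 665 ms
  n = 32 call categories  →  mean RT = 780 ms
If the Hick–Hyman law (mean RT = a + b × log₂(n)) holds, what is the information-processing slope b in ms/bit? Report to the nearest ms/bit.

115 ms/bit

The slope on a log₂ axis is (780 − 665) / (5 − 4) = 115 ms/bit.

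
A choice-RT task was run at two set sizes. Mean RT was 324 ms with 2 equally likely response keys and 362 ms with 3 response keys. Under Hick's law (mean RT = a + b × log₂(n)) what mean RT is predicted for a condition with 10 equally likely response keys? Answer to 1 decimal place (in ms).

With log₂ n on the abscissa the relation is linear; from the two conditions:
  b = (362 − 324) / (log₂ 3 − log₂ 2) = 38 / (1.5850 − 1) = 64.961 ms/bit
  a = 324 − 64.961 × 1 = 259.039 ms
Then RT(10) = 259.039 + 64.961 × log₂ 10 = 259.039 + 64.961 × 3.3219 ≈ 474.836 ms.

474.8 ms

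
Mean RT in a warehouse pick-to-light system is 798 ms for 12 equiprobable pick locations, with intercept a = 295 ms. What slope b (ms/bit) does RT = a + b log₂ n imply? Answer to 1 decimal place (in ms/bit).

140.3 ms/bit

b = (798 − 295) / log₂(12) = 503 / 3.5850 = 140.308 ms/bit.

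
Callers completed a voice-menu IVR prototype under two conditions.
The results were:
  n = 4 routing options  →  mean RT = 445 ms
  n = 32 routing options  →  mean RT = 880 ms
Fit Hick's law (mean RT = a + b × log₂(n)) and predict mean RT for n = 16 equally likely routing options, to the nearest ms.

Fit slope and intercept:
  b = (880 − 445) / (log₂ 32 − log₂ 4) = 435 / (5 − 2) = 145 ms/bit
  a = 445 − 145 × 2 = 155 ms
Then RT(16) = 155 + 145 × log₂ 16 = 155 + 145 × 4 ≈ 735.000 ms.

735 ms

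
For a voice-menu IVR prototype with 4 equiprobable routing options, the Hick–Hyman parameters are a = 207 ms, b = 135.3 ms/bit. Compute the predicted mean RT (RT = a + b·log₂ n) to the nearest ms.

478 ms

log₂(4) = 2 bits, so RT = 207 + 135.3 × 2 ≈ 477.600 ms.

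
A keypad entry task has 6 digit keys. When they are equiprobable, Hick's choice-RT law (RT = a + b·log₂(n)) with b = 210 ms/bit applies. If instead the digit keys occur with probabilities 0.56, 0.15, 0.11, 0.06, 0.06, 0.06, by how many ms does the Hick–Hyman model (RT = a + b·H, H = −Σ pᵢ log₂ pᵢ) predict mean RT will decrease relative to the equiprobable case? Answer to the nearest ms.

131 ms

The RT saving is b·ΔH. Equiprobable H₀ = log₂(6) = 2.5850 bits; with the given probabilities H = 1.9599 bits.
b·(H₀ − H) = 210 × (2.5850 − 1.9599) = 131.27 ms.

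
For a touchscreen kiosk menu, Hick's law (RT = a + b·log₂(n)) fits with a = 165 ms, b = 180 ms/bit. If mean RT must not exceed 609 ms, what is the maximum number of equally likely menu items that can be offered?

Information budget: (609 − 165)/180 = 2.4667 bits, so n ≤ 2^2.4667 = 5.528 → at most 5.

5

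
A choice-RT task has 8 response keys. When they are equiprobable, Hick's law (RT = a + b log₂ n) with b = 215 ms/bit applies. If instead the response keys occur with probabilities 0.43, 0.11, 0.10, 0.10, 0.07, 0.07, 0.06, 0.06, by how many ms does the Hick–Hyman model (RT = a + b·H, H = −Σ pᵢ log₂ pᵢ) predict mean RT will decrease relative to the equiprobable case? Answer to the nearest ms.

Equiprobable entropy H₀ = log₂ 8 = 3.0000 bits.
Skewed entropy H = −Σ pᵢ log₂ pᵢ = 2.5624 bits.
ΔRT = b·(H₀ − H) = 215 × 0.4376 = 94.08 ms.

94 ms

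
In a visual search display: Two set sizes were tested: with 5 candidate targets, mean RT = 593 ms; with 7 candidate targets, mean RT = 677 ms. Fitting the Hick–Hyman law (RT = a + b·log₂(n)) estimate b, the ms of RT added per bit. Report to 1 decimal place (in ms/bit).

173.0 ms/bit

The slope on a log₂ axis is (677 − 593) / (2.8074 − 2.3219) = 173.044 ms/bit.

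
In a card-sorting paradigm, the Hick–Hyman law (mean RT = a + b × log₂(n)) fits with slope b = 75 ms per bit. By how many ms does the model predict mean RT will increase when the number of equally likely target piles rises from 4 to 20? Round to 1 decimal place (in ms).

174.1 ms

ΔRT = (a + b log₂ n₂) − (a + b log₂ n₁) = b·(log₂ n₂ − log₂ n₁).
log₂(20) − log₂(4) = 4.3219 − 2 = 2.3219.
ΔRT = 75 × 2.3219 = 174.145 ms.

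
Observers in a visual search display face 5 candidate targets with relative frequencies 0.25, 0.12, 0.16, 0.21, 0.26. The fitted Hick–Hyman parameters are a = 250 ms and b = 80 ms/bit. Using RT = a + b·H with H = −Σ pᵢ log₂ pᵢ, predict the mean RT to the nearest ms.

431 ms

H = 0.25·log₂(1/0.25) + 0.12·log₂(1/0.12) + 0.16·log₂(1/0.16) + 0.21·log₂(1/0.21) + 0.26·log₂(1/0.26) = 2.2682 bits.
RT = 250 + 80 × 2.2682 = 431.46 ms.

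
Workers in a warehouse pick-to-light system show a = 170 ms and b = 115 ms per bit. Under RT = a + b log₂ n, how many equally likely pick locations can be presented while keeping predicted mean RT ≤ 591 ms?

12

Set 170 + 115·log₂ n ≤ 591 → log₂ n ≤ (591 − 170)/115 = 3.6609.
So n ≤ 2^3.6609 = 12.648; the largest integer n is 12.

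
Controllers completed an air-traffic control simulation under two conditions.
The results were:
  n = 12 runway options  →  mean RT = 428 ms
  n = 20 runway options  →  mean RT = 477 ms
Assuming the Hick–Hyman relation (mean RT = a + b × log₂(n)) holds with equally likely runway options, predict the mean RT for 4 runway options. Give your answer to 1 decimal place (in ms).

322.6 ms

RT is linear in log₂ n, so two points fix the line:
  b = (477 − 428) / (log₂ 20 − log₂ 12) = 49 / (4.3219 − 3.5850) = 66.489 ms/bit
  a = 428 − 66.489 × 3.5850 = 189.640 ms
Then RT(4) = 189.640 + 66.489 × log₂ 4 = 189.640 + 66.489 × 2 ≈ 322.618 ms.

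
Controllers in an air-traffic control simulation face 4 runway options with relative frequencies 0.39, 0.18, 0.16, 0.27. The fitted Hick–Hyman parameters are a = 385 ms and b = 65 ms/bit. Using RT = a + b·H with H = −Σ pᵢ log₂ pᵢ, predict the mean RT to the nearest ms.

509 ms

H = 0.39·log₂(1/0.39) + 0.18·log₂(1/0.18) + 0.16·log₂(1/0.16) + 0.27·log₂(1/0.27) = 1.9081 bits.
RT = 385 + 65 × 1.9081 = 509.03 ms.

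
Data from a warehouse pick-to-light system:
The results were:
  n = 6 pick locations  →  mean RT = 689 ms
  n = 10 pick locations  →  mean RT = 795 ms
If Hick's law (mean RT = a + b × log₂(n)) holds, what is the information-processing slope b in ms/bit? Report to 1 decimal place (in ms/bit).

143.8 ms/bit

b = (RT₂ − RT₁)/(log₂ n₂ − log₂ n₁) = (795 − 689)/(3.3219 − 2.5850) = 143.833 ms/bit.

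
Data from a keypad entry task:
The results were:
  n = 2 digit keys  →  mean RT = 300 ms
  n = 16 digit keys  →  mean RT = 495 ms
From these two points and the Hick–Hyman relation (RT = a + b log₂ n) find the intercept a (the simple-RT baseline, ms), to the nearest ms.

235 ms

Slope: b = (495 − 300) / (log₂ 16 − log₂ 2) = 195/3.0000 = 65 ms/bit.
Intercept: a = 300 − 65·log₂(2) = 235.000 ms.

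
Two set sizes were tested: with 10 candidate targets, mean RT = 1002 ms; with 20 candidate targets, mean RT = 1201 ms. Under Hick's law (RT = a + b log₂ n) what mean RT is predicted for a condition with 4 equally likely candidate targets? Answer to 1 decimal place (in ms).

738.9 ms

RT is linear in log₂ n, so two points fix the line:
  b = (1201 − 1002) / (log₂ 20 − log₂ 10) = 199 / (4.3219 − 3.3219) = 199.000 ms/bit
  a = 1002 − 199.000 × 3.3219 = 340.936 ms
Then RT(4) = 340.936 + 199.000 × log₂ 4 = 340.936 + 199.000 × 2 ≈ 738.936 ms.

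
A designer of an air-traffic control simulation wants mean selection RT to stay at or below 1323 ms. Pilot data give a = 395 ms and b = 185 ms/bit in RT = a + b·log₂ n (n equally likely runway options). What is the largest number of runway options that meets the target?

32

Set 395 + 185·log₂ n ≤ 1323 → log₂ n ≤ (1323 − 395)/185 = 5.0162.
So n ≤ 2^5.0162 = 32.362; the largest integer n is 32.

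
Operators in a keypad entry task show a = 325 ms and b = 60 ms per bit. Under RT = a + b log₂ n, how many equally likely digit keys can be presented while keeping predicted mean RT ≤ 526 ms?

10

Set 325 + 60·log₂ n ≤ 526 → log₂ n ≤ (526 − 325)/60 = 3.3500.
So n ≤ 2^3.3500 = 10.196; the largest integer n is 10.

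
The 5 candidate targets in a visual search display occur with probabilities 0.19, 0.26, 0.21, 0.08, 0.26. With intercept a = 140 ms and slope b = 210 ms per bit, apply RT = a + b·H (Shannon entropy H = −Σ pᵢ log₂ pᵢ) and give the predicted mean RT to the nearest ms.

608 ms

H = 0.19·log₂(1/0.19) + 0.26·log₂(1/0.26) + 0.21·log₂(1/0.21) + 0.08·log₂(1/0.08) + 0.26·log₂(1/0.26) = 2.2301 bits.
RT = 140 + 210 × 2.2301 = 608.33 ms.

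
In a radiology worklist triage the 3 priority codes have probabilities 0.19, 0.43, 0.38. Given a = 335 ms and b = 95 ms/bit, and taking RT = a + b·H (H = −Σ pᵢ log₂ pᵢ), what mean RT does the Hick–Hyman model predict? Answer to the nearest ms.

Entropy contributions −pᵢ log₂ pᵢ: 0.4552, 0.5236, 0.5305; sum H = 1.5092 bits.
RT = a + bH = 335 + 95·1.5092 = 478.38 ms.

478 ms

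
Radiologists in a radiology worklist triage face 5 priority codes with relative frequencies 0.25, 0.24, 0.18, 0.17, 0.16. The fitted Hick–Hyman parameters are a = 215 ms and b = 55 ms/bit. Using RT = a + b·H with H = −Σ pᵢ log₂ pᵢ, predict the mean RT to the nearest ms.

341 ms

Entropy contributions −pᵢ log₂ pᵢ: 0.5000, 0.4941, 0.4453, 0.4346, 0.4230; sum H = 2.2970 bits.
RT = a + bH = 215 + 55·2.2970 = 341.34 ms.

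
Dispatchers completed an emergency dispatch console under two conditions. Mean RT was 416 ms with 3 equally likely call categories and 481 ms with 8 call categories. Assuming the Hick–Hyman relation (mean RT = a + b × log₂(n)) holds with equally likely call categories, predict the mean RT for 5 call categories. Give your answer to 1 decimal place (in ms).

449.9 ms

With log₂ n on the abscissa the relation is linear; from the two conditions:
  b = (481 − 416) / (log₂ 8 − log₂ 3) = 65 / (3 − 1.5850) = 45.935 ms/bit
  a = 416 − 45.935 × 1.5850 = 343.194 ms
Then RT(5) = 343.194 + 45.935 × log₂ 5 = 343.194 + 45.935 × 2.3219 ≈ 449.853 ms.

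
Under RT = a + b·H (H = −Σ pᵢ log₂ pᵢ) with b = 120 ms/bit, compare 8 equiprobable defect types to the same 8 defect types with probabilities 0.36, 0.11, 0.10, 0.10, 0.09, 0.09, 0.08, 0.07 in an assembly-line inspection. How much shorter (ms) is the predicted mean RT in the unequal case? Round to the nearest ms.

The RT saving is b·ΔH. Equiprobable H₀ = log₂(8) = 3.0000 bits; with the given probabilities H = 2.7307 bits.
b·(H₀ − H) = 120 × (3.0000 − 2.7307) = 32.32 ms.

32 ms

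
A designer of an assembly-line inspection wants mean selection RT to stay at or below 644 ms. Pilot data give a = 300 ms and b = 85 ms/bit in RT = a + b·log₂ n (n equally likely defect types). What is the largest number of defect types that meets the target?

16

Set 300 + 85·log₂ n ≤ 644 → log₂ n ≤ (644 − 300)/85 = 4.0471.
So n ≤ 2^4.0471 = 16.531; the largest integer n is 16.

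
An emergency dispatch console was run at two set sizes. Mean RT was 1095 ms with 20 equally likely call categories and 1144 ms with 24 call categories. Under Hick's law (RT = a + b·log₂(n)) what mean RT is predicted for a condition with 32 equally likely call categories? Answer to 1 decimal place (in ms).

RT is linear in log₂ n, so two points fix the line:
  b = (1144 − 1095) / (log₂ 24 − log₂ 20) = 49 / (4.5850 − 4.3219) = 186.287 ms/bit
  a = 1095 − 186.287 × 4.3219 = 289.879 ms
Then RT(32) = 289.879 + 186.287 × log₂ 32 = 289.879 + 186.287 × 5 ≈ 1221.316 ms.

1221.3 ms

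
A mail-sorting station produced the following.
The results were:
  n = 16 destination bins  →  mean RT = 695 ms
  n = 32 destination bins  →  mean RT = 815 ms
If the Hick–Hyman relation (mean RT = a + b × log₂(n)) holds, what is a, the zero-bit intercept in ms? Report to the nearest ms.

215 ms

The slope on a log₂ axis is (815 − 695) / (5 − 4) = 120 ms/bit.
a = RT₁ − b·log₂ n₁ = 695 − 120 × 4 = 215.000 ms.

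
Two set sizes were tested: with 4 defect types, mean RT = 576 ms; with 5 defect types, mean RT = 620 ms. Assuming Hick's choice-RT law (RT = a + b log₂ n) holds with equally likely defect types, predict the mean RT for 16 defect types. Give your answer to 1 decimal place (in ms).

849.4 ms

Solve the two-equation system in a and b:
  b = (620 − 576) / (log₂ 5 − log₂ 4) = 44 / (2.3219 − 2) = 136.676 ms/bit
  a = 576 − 136.676 × 2 = 302.647 ms
Then RT(16) = 302.647 + 136.676 × log₂ 16 = 302.647 + 136.676 × 4 ≈ 849.353 ms.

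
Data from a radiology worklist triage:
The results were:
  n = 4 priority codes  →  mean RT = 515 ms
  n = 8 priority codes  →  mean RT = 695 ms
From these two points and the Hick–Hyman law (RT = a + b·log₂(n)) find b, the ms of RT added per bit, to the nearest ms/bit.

b = (RT₂ − RT₁)/(log₂ n₂ − log₂ n₁) = (695 − 515)/(3 − 2) = 180 ms/bit.

180 ms/bit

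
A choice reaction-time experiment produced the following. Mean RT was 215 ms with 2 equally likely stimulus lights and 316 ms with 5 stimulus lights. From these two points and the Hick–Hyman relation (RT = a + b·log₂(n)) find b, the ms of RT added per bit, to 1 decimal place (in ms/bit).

76.4 ms/bit

b = (RT₂ − RT₁)/(log₂ n₂ − log₂ n₁) = (316 − 215)/(2.3219 − 1) = 76.404 ms/bit.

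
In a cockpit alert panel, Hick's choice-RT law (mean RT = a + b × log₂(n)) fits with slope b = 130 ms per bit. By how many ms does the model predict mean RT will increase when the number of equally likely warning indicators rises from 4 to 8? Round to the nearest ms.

The intercept a cancels: ΔRT = b·(log₂ n₂ − log₂ n₁) = b·log₂(n₂/n₁).
log₂(8) − log₂(4) = log₂(8/4) = log₂(2) = 1.
ΔRT = 130 × 1.0000 = 130.000 ms.

130 ms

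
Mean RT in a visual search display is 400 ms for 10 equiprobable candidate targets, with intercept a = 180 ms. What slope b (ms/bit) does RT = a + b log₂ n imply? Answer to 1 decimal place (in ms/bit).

66.2 ms/bit

log₂(10) = 3.3219 bits.
b = (RT − a)/log₂ n = (400 − 180) / 3.3219 = 66.227 ms/bit.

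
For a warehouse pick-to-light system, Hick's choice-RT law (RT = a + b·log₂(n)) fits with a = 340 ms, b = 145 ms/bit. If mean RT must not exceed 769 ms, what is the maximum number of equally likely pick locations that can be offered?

Set 340 + 145·log₂ n ≤ 769 → log₂ n ≤ (769 − 340)/145 = 2.9586.
So n ≤ 2^2.9586 = 7.774; the largest integer n is 7.

7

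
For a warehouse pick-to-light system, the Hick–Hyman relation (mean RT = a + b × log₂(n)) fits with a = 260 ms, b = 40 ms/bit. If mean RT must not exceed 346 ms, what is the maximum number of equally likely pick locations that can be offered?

Information budget: (346 − 260)/40 = 2.1500 bits, so n ≤ 2^2.1500 = 4.438 → at most 4.

4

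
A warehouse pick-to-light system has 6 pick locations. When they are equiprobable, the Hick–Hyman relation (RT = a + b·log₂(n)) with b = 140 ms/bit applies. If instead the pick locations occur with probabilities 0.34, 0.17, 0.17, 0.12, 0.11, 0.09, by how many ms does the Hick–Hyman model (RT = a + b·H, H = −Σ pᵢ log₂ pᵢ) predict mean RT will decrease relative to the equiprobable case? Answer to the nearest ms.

22 ms

Equiprobable entropy H₀ = log₂ 6 = 2.5850 bits.
Skewed entropy H = −Σ pᵢ log₂ pᵢ = 2.4284 bits.
ΔRT = b·(H₀ − H) = 140 × 0.1566 = 21.93 ms.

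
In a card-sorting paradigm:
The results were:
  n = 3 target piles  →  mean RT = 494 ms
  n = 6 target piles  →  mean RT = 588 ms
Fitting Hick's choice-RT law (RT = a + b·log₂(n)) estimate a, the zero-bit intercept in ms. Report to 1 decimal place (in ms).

Slope: b = (588 − 494) / (log₂ 6 − log₂ 3) = 94/1.0000 = 94.000 ms/bit.
a = RT₁ − b·log₂ n₁ = 494 − 94.000 × 1.5850 = 345.014 ms.

345.0 ms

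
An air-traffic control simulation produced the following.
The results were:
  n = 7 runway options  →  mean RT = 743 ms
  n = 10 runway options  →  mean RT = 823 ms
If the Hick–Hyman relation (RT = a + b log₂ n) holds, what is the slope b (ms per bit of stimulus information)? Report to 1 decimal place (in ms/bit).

155.5 ms/bit

Slope: b = (823 − 743) / (log₂ 10 − log₂ 7) = 80/0.5146 = 155.469 ms/bit.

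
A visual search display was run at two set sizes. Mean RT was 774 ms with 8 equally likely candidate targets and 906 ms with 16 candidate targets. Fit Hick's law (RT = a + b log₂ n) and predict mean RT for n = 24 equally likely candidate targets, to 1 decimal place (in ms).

983.2 ms

With log₂ n on the abscissa the relation is linear; from the two conditions:
  b = (906 − 774) / (log₂ 16 − log₂ 8) = 132 / (4 − 3) = 132.000 ms/bit
  a = 774 − 132.000 × 3 = 378.000 ms
Then RT(24) = 378.000 + 132.000 × log₂ 24 = 378.000 + 132.000 × 4.5850 ≈ 983.215 ms.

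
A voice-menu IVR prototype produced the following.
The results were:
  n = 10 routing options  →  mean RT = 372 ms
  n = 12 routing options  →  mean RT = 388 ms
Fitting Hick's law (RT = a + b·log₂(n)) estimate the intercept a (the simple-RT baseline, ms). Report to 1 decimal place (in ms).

b = (RT₂ − RT₁)/(log₂ n₂ − log₂ n₁) = (388 − 372)/(3.5850 − 3.3219) = 60.829 ms/bit.
Intercept: a = 372 − 60.829·log₂(10) = 169.932 ms.

169.9 ms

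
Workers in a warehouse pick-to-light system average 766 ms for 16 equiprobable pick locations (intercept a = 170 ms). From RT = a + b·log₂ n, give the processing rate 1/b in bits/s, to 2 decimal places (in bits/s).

Choice component = 766 − 170 = 596 ms over log₂(16) = 4 bits.
b = 596 / 4 = 149.000 ms/bit, so 1/b = 6.711 bits/s.

6.71 bits/s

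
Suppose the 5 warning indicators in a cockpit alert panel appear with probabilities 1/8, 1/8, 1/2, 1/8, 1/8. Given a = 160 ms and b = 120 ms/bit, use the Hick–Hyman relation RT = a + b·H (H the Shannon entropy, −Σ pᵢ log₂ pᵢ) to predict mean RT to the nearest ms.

H = −Σ pᵢ log₂ pᵢ = 0.125·3 + 0.125·3 + 0.5·1 + 0.125·3 + 0.125·3 = 2.000 bits.
RT = 160 + 120 × 2.000 = 400.00 ms.

400 ms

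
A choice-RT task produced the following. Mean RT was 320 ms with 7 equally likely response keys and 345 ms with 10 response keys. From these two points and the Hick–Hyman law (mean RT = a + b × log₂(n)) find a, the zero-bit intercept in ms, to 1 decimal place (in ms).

183.6 ms

Slope: b = (345 − 320) / (log₂ 10 − log₂ 7) = 25/0.5146 = 48.584 ms/bit.
a = RT₁ − b·log₂ n₁ = 320 − 48.584 × 2.8074 = 183.608 ms.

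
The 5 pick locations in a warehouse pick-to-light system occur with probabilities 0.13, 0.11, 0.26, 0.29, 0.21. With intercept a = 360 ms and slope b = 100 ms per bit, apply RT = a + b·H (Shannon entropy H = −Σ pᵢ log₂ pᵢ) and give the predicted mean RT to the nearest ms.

583 ms

H = 0.13·log₂(1/0.13) + 0.11·log₂(1/0.11) + 0.26·log₂(1/0.26) + 0.29·log₂(1/0.29) + 0.21·log₂(1/0.21) = 2.2289 bits.
RT = 360 + 100 × 2.2289 = 582.89 ms.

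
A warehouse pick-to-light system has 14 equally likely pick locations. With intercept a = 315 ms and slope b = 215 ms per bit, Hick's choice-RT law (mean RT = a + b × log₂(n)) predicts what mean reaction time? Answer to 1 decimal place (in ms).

1133.6 ms

log₂(14) = 3.8074 bits, so RT = 315 + 215 × 3.8074 ≈ 1133.581 ms.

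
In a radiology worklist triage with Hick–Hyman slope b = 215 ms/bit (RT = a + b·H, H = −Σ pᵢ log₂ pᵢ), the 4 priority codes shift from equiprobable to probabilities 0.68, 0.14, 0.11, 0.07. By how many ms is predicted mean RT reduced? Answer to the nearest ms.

130 ms

Equiprobable entropy H₀ = log₂ 4 = 2.0000 bits.
Skewed entropy H = −Σ pᵢ log₂ pᵢ = 1.3943 bits.
ΔRT = b·(H₀ − H) = 215 × 0.6057 = 130.23 ms.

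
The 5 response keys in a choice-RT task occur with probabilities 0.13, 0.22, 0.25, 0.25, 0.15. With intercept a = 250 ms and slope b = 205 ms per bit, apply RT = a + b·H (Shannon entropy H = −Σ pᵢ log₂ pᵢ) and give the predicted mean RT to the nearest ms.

H = 0.13·log₂(1/0.13) + 0.22·log₂(1/0.22) + 0.25·log₂(1/0.25) + 0.25·log₂(1/0.25) + 0.15·log₂(1/0.15) = 2.2738 bits.
RT = 250 + 205 × 2.2738 = 716.12 ms.

716 ms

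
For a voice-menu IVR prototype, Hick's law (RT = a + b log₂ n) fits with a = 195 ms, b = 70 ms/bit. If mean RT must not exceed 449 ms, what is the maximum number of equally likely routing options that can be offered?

Set 195 + 70·log₂ n ≤ 449 → log₂ n ≤ (449 − 195)/70 = 3.6286.
So n ≤ 2^3.6286 = 12.368; the largest integer n is 12.

12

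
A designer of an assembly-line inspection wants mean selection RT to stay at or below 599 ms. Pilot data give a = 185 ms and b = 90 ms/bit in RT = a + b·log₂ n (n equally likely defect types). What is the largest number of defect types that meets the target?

24

90·log₂ n ≤ 599 − 185 = 414, giving log₂ n ≤ 4.6000 and n ≤ 24.251. The largest whole number is 24.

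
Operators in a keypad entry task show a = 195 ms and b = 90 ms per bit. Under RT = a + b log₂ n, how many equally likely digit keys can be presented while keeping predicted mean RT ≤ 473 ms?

90·log₂ n ≤ 473 − 195 = 278, giving log₂ n ≤ 3.0889 and n ≤ 8.508. The largest whole number is 8.

8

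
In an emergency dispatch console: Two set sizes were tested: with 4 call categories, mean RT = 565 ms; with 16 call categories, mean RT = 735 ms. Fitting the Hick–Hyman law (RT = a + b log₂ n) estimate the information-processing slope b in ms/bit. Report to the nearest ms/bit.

85 ms/bit

Slope: b = (735 − 565) / (log₂ 16 − log₂ 4) = 170/2.0000 = 85 ms/bit.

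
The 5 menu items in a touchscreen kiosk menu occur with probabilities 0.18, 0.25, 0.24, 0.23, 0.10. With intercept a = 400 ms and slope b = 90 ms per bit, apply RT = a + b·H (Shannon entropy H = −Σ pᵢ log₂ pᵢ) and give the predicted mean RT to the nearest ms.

603 ms

H = 0.18·log₂(1/0.18) + 0.25·log₂(1/0.25) + 0.24·log₂(1/0.24) + 0.23·log₂(1/0.23) + 0.10·log₂(1/0.10) = 2.2593 bits.
RT = 400 + 90 × 2.2593 = 603.34 ms.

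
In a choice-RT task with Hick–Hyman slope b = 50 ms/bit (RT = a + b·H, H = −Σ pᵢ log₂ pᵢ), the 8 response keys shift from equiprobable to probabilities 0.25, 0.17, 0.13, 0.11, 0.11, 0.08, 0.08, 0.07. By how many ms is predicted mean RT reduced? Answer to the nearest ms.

7 ms

The RT saving is b·ΔH. Equiprobable H₀ = log₂(8) = 3.0000 bits; with the given probabilities H = 2.8694 bits.
b·(H₀ − H) = 50 × (3.0000 − 2.8694) = 6.53 ms.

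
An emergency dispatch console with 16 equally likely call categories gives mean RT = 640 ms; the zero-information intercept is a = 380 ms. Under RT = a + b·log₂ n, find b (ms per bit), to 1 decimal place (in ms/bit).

log₂(16) = 4 bits.
b = (RT − a)/log₂ n = (640 − 380) / 4 = 65.000 ms/bit.

65.0 ms/bit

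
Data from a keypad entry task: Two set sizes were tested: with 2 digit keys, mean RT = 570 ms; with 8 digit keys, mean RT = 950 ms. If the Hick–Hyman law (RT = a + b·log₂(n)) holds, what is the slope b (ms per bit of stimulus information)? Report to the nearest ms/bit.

b = (RT₂ − RT₁)/(log₂ n₂ − log₂ n₁) = (950 − 570)/(3 − 1) = 190 ms/bit.

190 ms/bit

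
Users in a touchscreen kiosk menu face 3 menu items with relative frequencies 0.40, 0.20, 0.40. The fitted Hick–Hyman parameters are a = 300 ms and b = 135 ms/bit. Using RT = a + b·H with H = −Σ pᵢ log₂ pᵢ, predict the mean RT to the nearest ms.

505 ms

Entropy contributions −pᵢ log₂ pᵢ: 0.5288, 0.4644, 0.5288; sum H = 1.5219 bits.
RT = a + bH = 300 + 135·1.5219 = 505.46 ms.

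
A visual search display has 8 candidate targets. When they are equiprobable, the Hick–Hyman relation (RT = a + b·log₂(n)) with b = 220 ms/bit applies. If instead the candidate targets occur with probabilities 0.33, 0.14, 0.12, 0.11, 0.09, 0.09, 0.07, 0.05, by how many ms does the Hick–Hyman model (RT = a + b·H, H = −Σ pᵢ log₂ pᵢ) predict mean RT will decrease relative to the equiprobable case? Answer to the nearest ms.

The RT saving is b·ΔH. Equiprobable H₀ = log₂(8) = 3.0000 bits; with the given probabilities H = 2.7522 bits.
b·(H₀ − H) = 220 × (3.0000 − 2.7522) = 54.51 ms.

55 ms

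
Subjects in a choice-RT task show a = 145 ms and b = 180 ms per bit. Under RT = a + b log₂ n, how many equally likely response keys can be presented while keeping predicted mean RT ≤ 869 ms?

16

Information budget: (869 − 145)/180 = 4.0222 bits, so n ≤ 2^4.0222 = 16.248 → at most 16.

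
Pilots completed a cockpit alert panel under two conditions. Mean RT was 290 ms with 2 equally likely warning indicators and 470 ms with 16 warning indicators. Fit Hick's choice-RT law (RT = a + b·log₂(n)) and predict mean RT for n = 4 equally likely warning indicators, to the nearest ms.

350 ms

Solve the two-equation system in a and b:
  b = (470 − 290) / (log₂ 16 − log₂ 2) = 180 / (4 − 1) = 60 ms/bit
  a = 290 − 60 × 1 = 230 ms
Then RT(4) = 230 + 60 × log₂ 4 = 230 + 60 × 2 ≈ 350.000 ms.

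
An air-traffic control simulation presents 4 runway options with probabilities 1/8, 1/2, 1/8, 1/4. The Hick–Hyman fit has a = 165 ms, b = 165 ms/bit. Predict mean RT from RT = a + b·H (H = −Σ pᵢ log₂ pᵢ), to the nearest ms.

454 ms

Each term −pᵢ log₂ pᵢ: 0.125·3 + 0.5·1 + 0.125·3 + 0.25·2; summed, H = 1.750 bits.
Mean RT = a + bH = 165 + 165·1.750 = 453.75 ms.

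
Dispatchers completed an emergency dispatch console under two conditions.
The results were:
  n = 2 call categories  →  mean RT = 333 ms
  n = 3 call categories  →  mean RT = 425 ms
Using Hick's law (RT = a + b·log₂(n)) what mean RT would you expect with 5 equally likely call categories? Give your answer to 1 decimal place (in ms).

Solve the two-equation system in a and b:
  b = (425 − 333) / (log₂ 3 − log₂ 2) = 92 / (1.5850 − 1) = 157.275 ms/bit
  a = 333 − 157.275 × 1 = 175.725 ms
Then RT(5) = 175.725 + 157.275 × log₂ 5 = 175.725 + 157.275 × 2.3219 ≈ 540.906 ms.

540.9 ms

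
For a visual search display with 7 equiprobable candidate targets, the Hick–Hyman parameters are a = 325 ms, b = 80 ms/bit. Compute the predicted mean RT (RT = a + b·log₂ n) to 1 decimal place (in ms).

549.6 ms

log₂(7) = 2.8074 bits, so RT = 325 + 80 × 2.8074 ≈ 549.588 ms.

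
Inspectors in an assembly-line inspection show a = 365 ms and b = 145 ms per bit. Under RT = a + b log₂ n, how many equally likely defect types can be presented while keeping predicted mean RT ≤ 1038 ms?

24

Set 365 + 145·log₂ n ≤ 1038 → log₂ n ≤ (1038 − 365)/145 = 4.6414.
So n ≤ 2^4.6414 = 24.957; the largest integer n is 24.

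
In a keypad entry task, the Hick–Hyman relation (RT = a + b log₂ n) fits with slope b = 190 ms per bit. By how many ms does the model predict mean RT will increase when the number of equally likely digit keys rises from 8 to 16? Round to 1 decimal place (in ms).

Only the slope matters, since a is common to both: ΔRT = b·log₂(n₂/n₁).
log₂(16) − log₂(8) = log₂(16/8) = log₂(2) = 1.
ΔRT = 190 × 1.0000 = 190.000 ms.

190.0 ms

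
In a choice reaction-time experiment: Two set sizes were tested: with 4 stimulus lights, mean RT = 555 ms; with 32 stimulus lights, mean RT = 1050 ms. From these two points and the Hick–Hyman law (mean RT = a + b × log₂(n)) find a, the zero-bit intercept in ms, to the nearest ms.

225 ms

The slope on a log₂ axis is (1050 − 555) / (5 − 2) = 165 ms/bit.
a = RT₁ − b·log₂ n₁ = 555 − 165 × 2 = 225.000 ms.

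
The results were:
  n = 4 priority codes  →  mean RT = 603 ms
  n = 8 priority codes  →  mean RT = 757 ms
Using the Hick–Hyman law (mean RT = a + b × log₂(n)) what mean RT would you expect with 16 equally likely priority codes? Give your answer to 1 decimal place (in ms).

911.0 ms

RT is linear in log₂ n, so two points fix the line:
  b = (757 − 603) / (log₂ 8 − log₂ 4) = 154 / (3 − 2) = 154.000 ms/bit
  a = 603 − 154.000 × 2 = 295.000 ms
Then RT(16) = 295.000 + 154.000 × log₂ 16 = 295.000 + 154.000 × 4 ≈ 911.000 ms.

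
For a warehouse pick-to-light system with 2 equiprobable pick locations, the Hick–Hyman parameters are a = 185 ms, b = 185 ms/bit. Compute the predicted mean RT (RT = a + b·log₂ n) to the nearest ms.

log₂(2) = 1 bits, so RT = 185 + 185 × 1 ≈ 370.000 ms.

370 ms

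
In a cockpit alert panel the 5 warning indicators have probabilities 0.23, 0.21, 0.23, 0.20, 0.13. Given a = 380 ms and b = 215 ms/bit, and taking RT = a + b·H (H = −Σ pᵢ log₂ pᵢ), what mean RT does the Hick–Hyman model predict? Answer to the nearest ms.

873 ms

Entropy contributions −pᵢ log₂ pᵢ: 0.4877, 0.4728, 0.4877, 0.4644, 0.3826; sum H = 2.2952 bits.
RT = a + bH = 380 + 215·2.2952 = 873.47 ms.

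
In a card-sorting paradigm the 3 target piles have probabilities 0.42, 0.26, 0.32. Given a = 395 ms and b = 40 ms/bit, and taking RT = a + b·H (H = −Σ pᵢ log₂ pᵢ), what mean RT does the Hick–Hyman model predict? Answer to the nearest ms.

457 ms

Entropy contributions −pᵢ log₂ pᵢ: 0.5256, 0.5053, 0.5260; sum H = 1.5570 bits.
RT = a + bH = 395 + 40·1.5570 = 457.28 ms.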